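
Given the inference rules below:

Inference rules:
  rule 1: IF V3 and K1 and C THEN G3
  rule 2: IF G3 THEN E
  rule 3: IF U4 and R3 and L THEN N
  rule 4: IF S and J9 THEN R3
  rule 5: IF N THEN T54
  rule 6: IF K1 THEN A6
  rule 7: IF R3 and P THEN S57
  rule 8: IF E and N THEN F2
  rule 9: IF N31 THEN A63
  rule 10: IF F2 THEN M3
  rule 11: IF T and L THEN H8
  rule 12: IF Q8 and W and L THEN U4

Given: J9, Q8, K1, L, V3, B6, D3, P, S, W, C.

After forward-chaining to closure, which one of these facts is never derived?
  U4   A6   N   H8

H8

Round 1 — rule 1, rule 4, rule 6, rule 12, derive G3, R3, A6, U4.
Round 2 — rule 2, rule 3, rule 7, derive E, N, S57.
Round 3 — rule 5, rule 8, derive T54, F2.
Round 4 — rule 10, derive M3.
Derived: A6 (round 1), U4 (round 1), N (round 2). H8 never appears in any round.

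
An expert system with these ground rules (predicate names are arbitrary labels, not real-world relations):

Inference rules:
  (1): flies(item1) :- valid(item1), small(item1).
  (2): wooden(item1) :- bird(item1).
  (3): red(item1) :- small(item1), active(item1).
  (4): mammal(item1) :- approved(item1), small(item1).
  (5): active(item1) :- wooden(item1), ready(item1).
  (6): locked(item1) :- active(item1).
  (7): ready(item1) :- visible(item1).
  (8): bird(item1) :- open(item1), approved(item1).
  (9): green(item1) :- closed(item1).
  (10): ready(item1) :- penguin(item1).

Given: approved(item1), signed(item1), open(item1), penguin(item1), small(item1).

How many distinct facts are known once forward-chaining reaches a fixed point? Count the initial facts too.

Round 1 fires (4), (8), (10), giving mammal(item1), bird(item1), ready(item1).
Round 2 fires (2), giving wooden(item1).
Round 3 fires (5), giving active(item1).
Round 4 fires (3), (6), giving red(item1), locked(item1).
Closure: {active(item1), approved(item1), bird(item1), locked(item1), mammal(item1), open(item1), penguin(item1), ready(item1), red(item1), signed(item1), small(item1), wooden(item1)} — 12 facts.

12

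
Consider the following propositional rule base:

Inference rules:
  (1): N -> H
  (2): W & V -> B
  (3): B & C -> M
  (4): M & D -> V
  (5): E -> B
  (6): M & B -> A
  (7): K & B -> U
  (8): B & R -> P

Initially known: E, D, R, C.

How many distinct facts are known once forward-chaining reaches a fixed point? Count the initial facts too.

Round 1 — (5), derive B.
Round 2 — (3), (8), derive M, P.
Round 3 — (4), (6), derive V, A.
Closure: {A, B, C, D, E, M, P, R, V} — 9 facts.

9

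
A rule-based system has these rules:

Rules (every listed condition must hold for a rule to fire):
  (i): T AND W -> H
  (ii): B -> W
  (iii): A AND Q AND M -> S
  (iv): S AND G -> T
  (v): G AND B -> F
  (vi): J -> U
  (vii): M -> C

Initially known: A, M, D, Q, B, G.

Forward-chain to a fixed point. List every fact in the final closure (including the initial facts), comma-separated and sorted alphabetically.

A, B, C, D, F, G, H, M, Q, S, T, W

Round 1: (ii) [B -> W]; (iii) [A AND Q AND M -> S]; (v) [G AND B -> F]; (vii) [M -> C]. Adds W, S, F, C.
Round 2: (iv) [S AND G -> T]. Adds T.
Round 3: (i) [T AND W -> H]. Adds H.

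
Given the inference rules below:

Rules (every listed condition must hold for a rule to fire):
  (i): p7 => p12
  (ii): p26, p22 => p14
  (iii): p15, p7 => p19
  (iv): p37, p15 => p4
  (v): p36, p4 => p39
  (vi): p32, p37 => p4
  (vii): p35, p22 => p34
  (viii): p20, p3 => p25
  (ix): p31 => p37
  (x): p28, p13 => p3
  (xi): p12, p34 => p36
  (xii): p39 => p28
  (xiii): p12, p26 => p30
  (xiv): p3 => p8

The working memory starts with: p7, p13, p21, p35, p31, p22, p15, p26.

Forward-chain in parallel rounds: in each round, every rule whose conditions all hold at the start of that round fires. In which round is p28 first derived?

4

Round 1 — (i), (ii), (iii), (vii), (ix), derive p12, p14, p19, p34, p37.
Round 2 — (iv), (xi), (xiii), derive p4, p36, p30.
Round 3 — (v), derive p39.
Round 4 — (xii), derive p28.
p28 first appears in round 4.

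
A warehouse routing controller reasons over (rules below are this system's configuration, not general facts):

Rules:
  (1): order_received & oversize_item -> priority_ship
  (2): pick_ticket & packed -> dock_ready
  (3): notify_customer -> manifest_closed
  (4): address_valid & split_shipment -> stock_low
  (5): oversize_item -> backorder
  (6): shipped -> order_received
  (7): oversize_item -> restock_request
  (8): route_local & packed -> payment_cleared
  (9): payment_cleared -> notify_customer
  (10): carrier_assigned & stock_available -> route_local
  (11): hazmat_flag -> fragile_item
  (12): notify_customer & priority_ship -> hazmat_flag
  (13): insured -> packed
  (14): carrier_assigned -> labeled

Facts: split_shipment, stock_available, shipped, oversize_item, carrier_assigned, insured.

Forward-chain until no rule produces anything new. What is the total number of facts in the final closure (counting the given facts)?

18

Round 1 fires (5), (6), (7), (10), (13), (14), giving backorder, order_received, restock_request, route_local, packed, labeled.
Round 2 fires (1), (8), giving priority_ship, payment_cleared.
Round 3 fires (9), giving notify_customer.
Round 4 fires (3), (12), giving manifest_closed, hazmat_flag.
Round 5 fires (11), giving fragile_item.
Closure: {backorder, carrier_assigned, fragile_item, hazmat_flag, insured, labeled, manifest_closed, notify_customer, order_received, oversize_item, packed, payment_cleared, priority_ship, restock_request, route_local, shipped, split_shipment, stock_available} — 18 facts.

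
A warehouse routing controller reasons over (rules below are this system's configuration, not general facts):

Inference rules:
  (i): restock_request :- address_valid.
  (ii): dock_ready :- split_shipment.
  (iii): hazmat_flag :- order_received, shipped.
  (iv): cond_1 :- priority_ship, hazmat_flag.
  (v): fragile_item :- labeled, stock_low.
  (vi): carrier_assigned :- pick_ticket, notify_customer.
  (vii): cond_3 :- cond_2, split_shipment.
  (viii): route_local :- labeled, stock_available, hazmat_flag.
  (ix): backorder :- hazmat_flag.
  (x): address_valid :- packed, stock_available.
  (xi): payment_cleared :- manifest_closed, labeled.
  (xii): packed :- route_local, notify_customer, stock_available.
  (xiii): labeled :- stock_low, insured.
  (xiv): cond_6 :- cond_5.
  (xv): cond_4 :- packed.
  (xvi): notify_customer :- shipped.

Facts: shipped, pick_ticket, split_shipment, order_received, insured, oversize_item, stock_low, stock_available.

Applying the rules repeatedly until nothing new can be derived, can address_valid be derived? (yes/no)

Round 1: (ii) [dock_ready :- split_shipment.]; (iii) [hazmat_flag :- order_received, shipped.]; (xiii) [labeled :- stock_low, insured.]; (xvi) [notify_customer :- shipped.]. New: dock_ready, hazmat_flag, labeled, notify_customer.
Round 2: (v) [fragile_item :- labeled, stock_low.]; (vi) [carrier_assigned :- pick_ticket, notify_customer.]; (viii) [route_local :- labeled, stock_available, hazmat_flag.]; (ix) [backorder :- hazmat_flag.]. New: fragile_item, carrier_assigned, route_local, backorder.
Round 3: (xii) [packed :- route_local, notify_customer, stock_available.]. New: packed.
Round 4: (x) [address_valid :- packed, stock_available.]; (xv) [cond_4 :- packed.]. New: address_valid, cond_4.
Round 5: (i) [restock_request :- address_valid.]. New: restock_request.
address_valid appears in round 4, so it is derivable.

yes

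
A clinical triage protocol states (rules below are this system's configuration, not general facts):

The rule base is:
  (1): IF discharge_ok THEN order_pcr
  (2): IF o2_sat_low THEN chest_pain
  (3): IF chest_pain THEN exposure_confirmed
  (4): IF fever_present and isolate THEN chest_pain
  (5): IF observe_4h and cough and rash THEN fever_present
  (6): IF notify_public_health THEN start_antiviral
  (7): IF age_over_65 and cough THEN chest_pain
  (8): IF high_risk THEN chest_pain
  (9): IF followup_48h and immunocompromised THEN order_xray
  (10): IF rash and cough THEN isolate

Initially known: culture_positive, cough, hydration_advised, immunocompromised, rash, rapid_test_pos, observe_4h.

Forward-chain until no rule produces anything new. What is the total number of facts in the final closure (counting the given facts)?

Round 1: (5) [IF observe_4h and cough and rash THEN fever_present]; (10) [IF rash and cough THEN isolate]. New: fever_present, isolate.
Round 2: (4) [IF fever_present and isolate THEN chest_pain]. New: chest_pain.
Round 3: (3) [IF chest_pain THEN exposure_confirmed]. New: exposure_confirmed.
Closure: {chest_pain, cough, culture_positive, exposure_confirmed, fever_present, hydration_advised, immunocompromised, isolate, observe_4h, rapid_test_pos, rash} — 11 facts.

11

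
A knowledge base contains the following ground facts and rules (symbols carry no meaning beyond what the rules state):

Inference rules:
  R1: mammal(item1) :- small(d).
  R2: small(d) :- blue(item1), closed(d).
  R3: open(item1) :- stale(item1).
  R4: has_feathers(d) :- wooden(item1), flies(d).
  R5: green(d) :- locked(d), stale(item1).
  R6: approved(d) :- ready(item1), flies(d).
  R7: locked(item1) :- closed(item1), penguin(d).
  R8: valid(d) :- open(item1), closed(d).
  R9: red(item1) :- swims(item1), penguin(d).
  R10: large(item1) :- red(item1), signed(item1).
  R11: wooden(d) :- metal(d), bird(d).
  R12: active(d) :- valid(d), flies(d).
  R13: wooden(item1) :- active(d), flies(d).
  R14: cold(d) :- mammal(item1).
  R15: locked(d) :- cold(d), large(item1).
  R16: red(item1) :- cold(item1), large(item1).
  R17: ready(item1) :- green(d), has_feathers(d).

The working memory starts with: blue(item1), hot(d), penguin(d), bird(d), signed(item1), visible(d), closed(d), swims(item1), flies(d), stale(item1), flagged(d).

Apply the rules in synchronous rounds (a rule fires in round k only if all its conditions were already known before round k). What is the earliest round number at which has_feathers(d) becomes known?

Round 1 fires R2, R3, R9, giving small(d), open(item1), red(item1).
Round 2 fires R1, R8, R10, giving mammal(item1), valid(d), large(item1).
Round 3 fires R12, R14, giving active(d), cold(d).
Round 4 fires R13, R15, giving wooden(item1), locked(d).
Round 5 fires R4, R5, giving has_feathers(d), green(d).
has_feathers(d) first appears in round 5.

5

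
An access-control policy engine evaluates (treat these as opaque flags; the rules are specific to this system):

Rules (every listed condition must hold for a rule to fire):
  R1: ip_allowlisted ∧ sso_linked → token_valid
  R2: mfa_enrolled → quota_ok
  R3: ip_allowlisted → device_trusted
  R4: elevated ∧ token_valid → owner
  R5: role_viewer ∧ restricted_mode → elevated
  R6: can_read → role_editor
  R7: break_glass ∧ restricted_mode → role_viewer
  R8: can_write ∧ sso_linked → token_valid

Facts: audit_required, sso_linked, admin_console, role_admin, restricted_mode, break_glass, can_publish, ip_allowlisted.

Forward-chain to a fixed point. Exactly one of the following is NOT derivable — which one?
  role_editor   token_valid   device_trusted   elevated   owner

role_editor

Round 1 fires R1, R3, R7, giving token_valid, device_trusted, role_viewer.
Round 2 fires R5, giving elevated.
Round 3 fires R4, giving owner.
Derived: owner (round 3), elevated (round 2), token_valid (round 1), device_trusted (round 1). role_editor never appears in any round.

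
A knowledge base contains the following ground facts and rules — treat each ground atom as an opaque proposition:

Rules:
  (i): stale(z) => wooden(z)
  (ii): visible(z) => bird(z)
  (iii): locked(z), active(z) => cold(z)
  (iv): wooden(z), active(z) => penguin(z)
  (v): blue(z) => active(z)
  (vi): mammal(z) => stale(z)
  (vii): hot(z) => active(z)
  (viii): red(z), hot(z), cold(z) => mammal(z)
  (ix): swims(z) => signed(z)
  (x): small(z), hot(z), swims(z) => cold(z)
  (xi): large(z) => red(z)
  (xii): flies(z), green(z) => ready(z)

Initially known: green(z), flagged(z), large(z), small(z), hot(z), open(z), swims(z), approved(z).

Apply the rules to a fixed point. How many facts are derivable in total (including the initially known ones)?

Round 1: (vii) [hot(z) => active(z)]; (ix) [swims(z) => signed(z)]; (x) [small(z), hot(z), swims(z) => cold(z)]; (xi) [large(z) => red(z)]. Adds active(z), signed(z), cold(z), red(z).
Round 2: (viii) [red(z), hot(z), cold(z) => mammal(z)]. Adds mammal(z).
Round 3: (vi) [mammal(z) => stale(z)]. Adds stale(z).
Round 4: (i) [stale(z) => wooden(z)]. Adds wooden(z).
Round 5: (iv) [wooden(z), active(z) => penguin(z)]. Adds penguin(z).
Closure: {active(z), approved(z), cold(z), flagged(z), green(z), hot(z), large(z), mammal(z), open(z), penguin(z), red(z), signed(z), small(z), stale(z), swims(z), wooden(z)} — 16 facts.

16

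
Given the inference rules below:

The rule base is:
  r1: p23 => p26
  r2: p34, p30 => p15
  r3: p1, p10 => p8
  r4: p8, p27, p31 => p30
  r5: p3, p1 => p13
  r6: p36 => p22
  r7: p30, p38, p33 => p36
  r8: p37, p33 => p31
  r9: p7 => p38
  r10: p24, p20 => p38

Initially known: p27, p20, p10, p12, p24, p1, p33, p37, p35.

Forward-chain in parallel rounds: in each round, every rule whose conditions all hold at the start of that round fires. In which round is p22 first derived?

4

Round 1: r3 [p1, p10 => p8]; r8 [p37, p33 => p31]; r10 [p24, p20 => p38]. New: p8, p31, p38.
Round 2: r4 [p8, p27, p31 => p30]. New: p30.
Round 3: r7 [p30, p38, p33 => p36]. New: p36.
Round 4: r6 [p36 => p22]. New: p22.
p22 first appears in round 4.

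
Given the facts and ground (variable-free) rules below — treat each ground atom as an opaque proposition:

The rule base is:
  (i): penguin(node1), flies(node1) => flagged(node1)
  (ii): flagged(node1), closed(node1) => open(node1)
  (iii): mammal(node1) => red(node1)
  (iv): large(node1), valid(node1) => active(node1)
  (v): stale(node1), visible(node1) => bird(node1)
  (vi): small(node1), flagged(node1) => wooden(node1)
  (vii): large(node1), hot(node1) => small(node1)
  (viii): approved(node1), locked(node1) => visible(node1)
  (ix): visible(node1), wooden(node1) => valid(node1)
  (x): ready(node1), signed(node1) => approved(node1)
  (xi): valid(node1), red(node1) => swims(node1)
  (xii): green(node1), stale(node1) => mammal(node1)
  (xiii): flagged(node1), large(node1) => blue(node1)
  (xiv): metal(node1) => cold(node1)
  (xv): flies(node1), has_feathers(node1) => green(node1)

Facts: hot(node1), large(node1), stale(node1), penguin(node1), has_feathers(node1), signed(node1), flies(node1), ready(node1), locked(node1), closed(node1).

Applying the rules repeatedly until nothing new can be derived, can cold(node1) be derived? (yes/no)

no

Round 1 fires (i), (vii), (x), (xv), giving flagged(node1), small(node1), approved(node1), green(node1).
Round 2 fires (ii), (vi), (viii), (xii), (xiii), giving open(node1), wooden(node1), visible(node1), mammal(node1), blue(node1).
Round 3 fires (iii), (v), (ix), giving red(node1), bird(node1), valid(node1).
Round 4 fires (iv), (xi), giving active(node1), swims(node1).
Fixed point reached. cold(node1) is concluded only by (xiv); (xiv) needs metal(node1) (never derived).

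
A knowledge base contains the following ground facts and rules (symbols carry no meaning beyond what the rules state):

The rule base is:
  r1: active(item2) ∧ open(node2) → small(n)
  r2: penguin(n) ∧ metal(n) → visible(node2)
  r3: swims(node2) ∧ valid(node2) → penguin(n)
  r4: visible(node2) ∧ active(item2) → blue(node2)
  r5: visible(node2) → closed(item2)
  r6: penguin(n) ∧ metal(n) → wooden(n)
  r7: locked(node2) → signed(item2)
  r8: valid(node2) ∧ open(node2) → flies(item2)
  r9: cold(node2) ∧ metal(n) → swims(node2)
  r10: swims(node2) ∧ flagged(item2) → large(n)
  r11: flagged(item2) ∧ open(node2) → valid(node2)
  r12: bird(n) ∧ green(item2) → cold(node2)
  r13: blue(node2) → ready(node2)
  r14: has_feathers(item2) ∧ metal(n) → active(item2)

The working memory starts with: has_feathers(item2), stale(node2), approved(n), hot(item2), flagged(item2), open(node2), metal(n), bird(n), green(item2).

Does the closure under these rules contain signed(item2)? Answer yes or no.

no

Round 1 fires r11, r12, r14, giving valid(node2), cold(node2), active(item2).
Round 2 fires r1, r8, r9, giving small(n), flies(item2), swims(node2).
Round 3 fires r3, r10, giving penguin(n), large(n).
Round 4 fires r2, r6, giving visible(node2), wooden(n).
Round 5 fires r4, r5, giving blue(node2), closed(item2).
Round 6 fires r13, giving ready(node2).
Fixed point reached. signed(item2) is concluded only by r7; r7 needs locked(node2) (never derived).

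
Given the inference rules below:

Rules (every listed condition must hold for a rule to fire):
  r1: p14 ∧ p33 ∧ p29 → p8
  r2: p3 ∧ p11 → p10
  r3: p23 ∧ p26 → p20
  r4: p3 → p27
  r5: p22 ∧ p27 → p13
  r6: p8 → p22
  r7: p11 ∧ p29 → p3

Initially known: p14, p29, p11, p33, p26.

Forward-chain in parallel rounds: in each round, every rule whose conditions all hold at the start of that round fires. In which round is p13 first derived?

Round 1 — r1, r7, derive p8, p3.
Round 2 — r2, r4, r6, derive p10, p27, p22.
Round 3 — r5, derive p13.
p13 first appears in round 3.

3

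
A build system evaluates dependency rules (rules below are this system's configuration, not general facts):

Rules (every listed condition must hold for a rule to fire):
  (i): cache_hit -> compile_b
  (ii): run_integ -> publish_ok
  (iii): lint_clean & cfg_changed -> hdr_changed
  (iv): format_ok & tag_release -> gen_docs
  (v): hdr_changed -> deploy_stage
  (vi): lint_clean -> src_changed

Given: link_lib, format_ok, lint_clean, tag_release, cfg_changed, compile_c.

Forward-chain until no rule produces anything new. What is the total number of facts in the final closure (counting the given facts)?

Round 1 fires (iii), (iv), (vi), giving hdr_changed, gen_docs, src_changed.
Round 2 fires (v), giving deploy_stage.
Closure: {cfg_changed, compile_c, deploy_stage, format_ok, gen_docs, hdr_changed, link_lib, lint_clean, src_changed, tag_release} — 10 facts.

10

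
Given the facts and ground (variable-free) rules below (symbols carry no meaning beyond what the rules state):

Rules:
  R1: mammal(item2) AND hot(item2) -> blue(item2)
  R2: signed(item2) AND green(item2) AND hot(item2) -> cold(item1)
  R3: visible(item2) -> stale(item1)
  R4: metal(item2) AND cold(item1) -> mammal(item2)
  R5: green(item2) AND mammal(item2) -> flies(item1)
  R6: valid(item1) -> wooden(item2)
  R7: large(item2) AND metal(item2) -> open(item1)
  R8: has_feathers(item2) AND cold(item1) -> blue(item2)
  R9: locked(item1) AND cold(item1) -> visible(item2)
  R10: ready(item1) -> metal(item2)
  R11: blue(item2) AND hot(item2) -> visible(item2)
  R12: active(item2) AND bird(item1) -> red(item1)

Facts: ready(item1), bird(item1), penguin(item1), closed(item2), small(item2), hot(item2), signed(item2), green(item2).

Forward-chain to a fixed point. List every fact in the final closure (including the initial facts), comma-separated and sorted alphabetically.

bird(item1), blue(item2), closed(item2), cold(item1), flies(item1), green(item2), hot(item2), mammal(item2), metal(item2), penguin(item1), ready(item1), signed(item2), small(item2), stale(item1), visible(item2)

Round 1: R2 [signed(item2) AND green(item2) AND hot(item2) -> cold(item1)]; R10 [ready(item1) -> metal(item2)]. New: cold(item1), metal(item2).
Round 2: R4 [metal(item2) AND cold(item1) -> mammal(item2)]. New: mammal(item2).
Round 3: R1 [mammal(item2) AND hot(item2) -> blue(item2)]; R5 [green(item2) AND mammal(item2) -> flies(item1)]. New: blue(item2), flies(item1).
Round 4: R11 [blue(item2) AND hot(item2) -> visible(item2)]. New: visible(item2).
Round 5: R3 [visible(item2) -> stale(item1)]. New: stale(item1).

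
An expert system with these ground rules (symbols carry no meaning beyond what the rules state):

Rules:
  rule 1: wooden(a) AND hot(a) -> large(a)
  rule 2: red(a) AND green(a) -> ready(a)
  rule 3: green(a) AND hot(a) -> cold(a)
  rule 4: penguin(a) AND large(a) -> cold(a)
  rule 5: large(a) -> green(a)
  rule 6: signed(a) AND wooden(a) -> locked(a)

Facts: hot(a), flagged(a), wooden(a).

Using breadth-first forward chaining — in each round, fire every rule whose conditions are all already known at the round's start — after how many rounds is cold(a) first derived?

Round 1 — rule 1, derive large(a).
Round 2 — rule 5, derive green(a).
Round 3 — rule 3, derive cold(a).
cold(a) first appears in round 3.

3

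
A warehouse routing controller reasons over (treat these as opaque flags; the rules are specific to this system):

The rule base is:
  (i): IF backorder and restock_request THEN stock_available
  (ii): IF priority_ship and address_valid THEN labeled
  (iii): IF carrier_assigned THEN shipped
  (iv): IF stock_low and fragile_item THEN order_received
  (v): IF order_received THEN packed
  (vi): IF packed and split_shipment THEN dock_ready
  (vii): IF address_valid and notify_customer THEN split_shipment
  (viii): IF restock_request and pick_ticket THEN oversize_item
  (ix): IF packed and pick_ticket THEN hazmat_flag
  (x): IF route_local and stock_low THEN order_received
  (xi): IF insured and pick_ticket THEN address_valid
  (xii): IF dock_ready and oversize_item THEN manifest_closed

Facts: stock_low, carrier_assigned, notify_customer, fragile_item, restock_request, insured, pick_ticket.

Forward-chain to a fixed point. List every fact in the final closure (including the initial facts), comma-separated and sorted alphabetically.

Round 1: (iii) [IF carrier_assigned THEN shipped]; (iv) [IF stock_low and fragile_item THEN order_received]; (viii) [IF restock_request and pick_ticket THEN oversize_item]; (xi) [IF insured and pick_ticket THEN address_valid]. New: shipped, order_received, oversize_item, address_valid.
Round 2: (v) [IF order_received THEN packed]; (vii) [IF address_valid and notify_customer THEN split_shipment]. New: packed, split_shipment.
Round 3: (vi) [IF packed and split_shipment THEN dock_ready]; (ix) [IF packed and pick_ticket THEN hazmat_flag]. New: dock_ready, hazmat_flag.
Round 4: (xii) [IF dock_ready and oversize_item THEN manifest_closed]. New: manifest_closed.

address_valid, carrier_assigned, dock_ready, fragile_item, hazmat_flag, insured, manifest_closed, notify_customer, order_received, oversize_item, packed, pick_ticket, restock_request, shipped, split_shipment, stock_low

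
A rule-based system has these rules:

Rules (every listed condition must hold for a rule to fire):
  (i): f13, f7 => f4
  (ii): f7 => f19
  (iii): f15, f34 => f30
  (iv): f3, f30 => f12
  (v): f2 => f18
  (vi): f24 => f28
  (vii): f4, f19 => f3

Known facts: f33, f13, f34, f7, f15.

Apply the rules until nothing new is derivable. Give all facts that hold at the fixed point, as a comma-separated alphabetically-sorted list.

Round 1 — (i), (ii), (iii), derive f4, f19, f30.
Round 2 — (vii), derive f3.
Round 3 — (iv), derive f12.

f12, f13, f15, f19, f3, f30, f33, f34, f4, f7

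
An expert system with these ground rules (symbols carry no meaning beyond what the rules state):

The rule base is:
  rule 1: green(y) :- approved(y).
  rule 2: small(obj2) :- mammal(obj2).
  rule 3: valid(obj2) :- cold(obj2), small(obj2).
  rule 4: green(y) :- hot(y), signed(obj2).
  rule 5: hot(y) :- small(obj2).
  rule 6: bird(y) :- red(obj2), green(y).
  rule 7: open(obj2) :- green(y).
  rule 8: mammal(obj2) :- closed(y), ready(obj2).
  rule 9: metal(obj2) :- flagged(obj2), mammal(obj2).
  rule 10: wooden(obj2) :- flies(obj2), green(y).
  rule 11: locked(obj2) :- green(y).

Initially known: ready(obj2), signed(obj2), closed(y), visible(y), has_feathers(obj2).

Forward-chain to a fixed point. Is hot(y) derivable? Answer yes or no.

Round 1 — rule 8, derive mammal(obj2).
Round 2 — rule 2, derive small(obj2).
Round 3 — rule 5, derive hot(y).
Round 4 — rule 4, derive green(y).
Round 5 — rule 7, rule 11, derive open(obj2), locked(obj2).
hot(y) appears in round 3, so it is derivable.

yes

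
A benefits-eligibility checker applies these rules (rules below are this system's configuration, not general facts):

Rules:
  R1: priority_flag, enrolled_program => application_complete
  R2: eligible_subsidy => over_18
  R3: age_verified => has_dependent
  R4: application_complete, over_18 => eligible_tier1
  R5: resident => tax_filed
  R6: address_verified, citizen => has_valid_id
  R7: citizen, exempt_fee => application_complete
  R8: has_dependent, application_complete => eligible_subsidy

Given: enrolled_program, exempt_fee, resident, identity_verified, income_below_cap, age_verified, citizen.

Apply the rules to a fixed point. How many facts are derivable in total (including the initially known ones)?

Round 1: R3 [age_verified => has_dependent]; R5 [resident => tax_filed]; R7 [citizen, exempt_fee => application_complete]. New: has_dependent, tax_filed, application_complete.
Round 2: R8 [has_dependent, application_complete => eligible_subsidy]. New: eligible_subsidy.
Round 3: R2 [eligible_subsidy => over_18]. New: over_18.
Round 4: R4 [application_complete, over_18 => eligible_tier1]. New: eligible_tier1.
Closure: {age_verified, application_complete, citizen, eligible_subsidy, eligible_tier1, enrolled_program, exempt_fee, has_dependent, identity_verified, income_below_cap, over_18, resident, tax_filed} — 13 facts.

13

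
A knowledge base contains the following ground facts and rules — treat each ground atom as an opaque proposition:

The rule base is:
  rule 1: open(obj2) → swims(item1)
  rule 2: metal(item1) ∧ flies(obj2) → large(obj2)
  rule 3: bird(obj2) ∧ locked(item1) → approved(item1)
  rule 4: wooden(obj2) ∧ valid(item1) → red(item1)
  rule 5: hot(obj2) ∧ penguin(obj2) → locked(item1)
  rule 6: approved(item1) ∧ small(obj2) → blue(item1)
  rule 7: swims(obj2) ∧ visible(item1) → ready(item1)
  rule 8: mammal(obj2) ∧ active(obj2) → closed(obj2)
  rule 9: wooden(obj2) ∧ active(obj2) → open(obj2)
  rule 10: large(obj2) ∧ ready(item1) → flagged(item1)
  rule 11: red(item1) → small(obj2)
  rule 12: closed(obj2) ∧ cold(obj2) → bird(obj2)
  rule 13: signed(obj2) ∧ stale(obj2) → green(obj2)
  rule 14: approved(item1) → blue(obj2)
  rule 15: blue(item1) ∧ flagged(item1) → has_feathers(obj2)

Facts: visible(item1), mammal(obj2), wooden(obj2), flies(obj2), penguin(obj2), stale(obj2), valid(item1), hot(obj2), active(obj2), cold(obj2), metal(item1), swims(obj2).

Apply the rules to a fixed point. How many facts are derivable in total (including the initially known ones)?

Round 1 — rule 2, rule 4, rule 5, rule 7, rule 8, rule 9, derive large(obj2), red(item1), locked(item1), ready(item1), closed(obj2), open(obj2).
Round 2 — rule 1, rule 10, rule 11, rule 12, derive swims(item1), flagged(item1), small(obj2), bird(obj2).
Round 3 — rule 3, derive approved(item1).
Round 4 — rule 6, rule 14, derive blue(item1), blue(obj2).
Round 5 — rule 15, derive has_feathers(obj2).
Closure: {active(obj2), approved(item1), bird(obj2), blue(item1), blue(obj2), closed(obj2), cold(obj2), flagged(item1), flies(obj2), has_feathers(obj2), hot(obj2), large(obj2), locked(item1), mammal(obj2), metal(item1), open(obj2), penguin(obj2), ready(item1), red(item1), small(obj2), stale(obj2), swims(item1), swims(obj2), valid(item1), visible(item1), wooden(obj2)} — 26 facts.

26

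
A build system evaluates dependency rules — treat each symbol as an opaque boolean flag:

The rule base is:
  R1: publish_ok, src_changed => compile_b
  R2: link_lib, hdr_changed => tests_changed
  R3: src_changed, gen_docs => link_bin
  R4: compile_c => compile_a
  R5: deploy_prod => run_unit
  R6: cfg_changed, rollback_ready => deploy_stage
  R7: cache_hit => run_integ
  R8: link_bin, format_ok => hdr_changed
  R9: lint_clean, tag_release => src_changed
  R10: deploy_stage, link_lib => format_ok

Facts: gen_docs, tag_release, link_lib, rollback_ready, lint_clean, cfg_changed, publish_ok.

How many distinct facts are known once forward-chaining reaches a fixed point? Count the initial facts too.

14

Round 1: R6 [cfg_changed, rollback_ready => deploy_stage]; R9 [lint_clean, tag_release => src_changed]. Adds deploy_stage, src_changed.
Round 2: R1 [publish_ok, src_changed => compile_b]; R3 [src_changed, gen_docs => link_bin]; R10 [deploy_stage, link_lib => format_ok]. Adds compile_b, link_bin, format_ok.
Round 3: R8 [link_bin, format_ok => hdr_changed]. Adds hdr_changed.
Round 4: R2 [link_lib, hdr_changed => tests_changed]. Adds tests_changed.
Closure: {cfg_changed, compile_b, deploy_stage, format_ok, gen_docs, hdr_changed, link_bin, link_lib, lint_clean, publish_ok, rollback_ready, src_changed, tag_release, tests_changed} — 14 facts.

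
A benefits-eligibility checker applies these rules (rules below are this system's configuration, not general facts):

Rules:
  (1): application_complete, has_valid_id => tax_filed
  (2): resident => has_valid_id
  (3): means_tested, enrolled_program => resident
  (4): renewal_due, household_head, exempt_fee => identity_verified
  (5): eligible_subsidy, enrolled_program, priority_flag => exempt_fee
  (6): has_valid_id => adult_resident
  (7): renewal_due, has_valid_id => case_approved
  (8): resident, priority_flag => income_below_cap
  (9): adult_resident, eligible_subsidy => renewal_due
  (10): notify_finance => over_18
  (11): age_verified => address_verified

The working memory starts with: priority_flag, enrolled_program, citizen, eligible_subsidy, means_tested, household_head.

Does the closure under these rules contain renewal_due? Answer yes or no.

Round 1 fires (3), (5), giving resident, exempt_fee.
Round 2 fires (2), (8), giving has_valid_id, income_below_cap.
Round 3 fires (6), giving adult_resident.
Round 4 fires (9), giving renewal_due.
Round 5 fires (4), (7), giving identity_verified, case_approved.
renewal_due appears in round 4, so it is derivable.

yes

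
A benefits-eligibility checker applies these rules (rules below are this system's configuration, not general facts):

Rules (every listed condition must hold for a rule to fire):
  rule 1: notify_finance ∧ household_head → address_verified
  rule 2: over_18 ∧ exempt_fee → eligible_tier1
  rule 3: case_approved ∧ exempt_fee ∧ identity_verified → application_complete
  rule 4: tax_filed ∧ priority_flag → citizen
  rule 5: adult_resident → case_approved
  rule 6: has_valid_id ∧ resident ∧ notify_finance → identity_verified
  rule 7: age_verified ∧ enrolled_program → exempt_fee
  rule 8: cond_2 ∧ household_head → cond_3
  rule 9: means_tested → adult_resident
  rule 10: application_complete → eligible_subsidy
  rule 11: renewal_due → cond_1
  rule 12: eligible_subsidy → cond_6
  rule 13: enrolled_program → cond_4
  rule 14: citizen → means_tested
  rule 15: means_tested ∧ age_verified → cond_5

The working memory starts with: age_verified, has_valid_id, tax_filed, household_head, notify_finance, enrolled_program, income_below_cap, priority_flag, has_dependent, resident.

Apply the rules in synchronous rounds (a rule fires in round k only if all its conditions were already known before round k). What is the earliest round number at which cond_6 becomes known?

Round 1: rule 1 [notify_finance ∧ household_head → address_verified]; rule 4 [tax_filed ∧ priority_flag → citizen]; rule 6 [has_valid_id ∧ resident ∧ notify_finance → identity_verified]; rule 7 [age_verified ∧ enrolled_program → exempt_fee]; rule 13 [enrolled_program → cond_4]. New: address_verified, citizen, identity_verified, exempt_fee, cond_4.
Round 2: rule 14 [citizen → means_tested]. New: means_tested.
Round 3: rule 9 [means_tested → adult_resident]; rule 15 [means_tested ∧ age_verified → cond_5]. New: adult_resident, cond_5.
Round 4: rule 5 [adult_resident → case_approved]. New: case_approved.
Round 5: rule 3 [case_approved ∧ exempt_fee ∧ identity_verified → application_complete]. New: application_complete.
Round 6: rule 10 [application_complete → eligible_subsidy]. New: eligible_subsidy.
Round 7: rule 12 [eligible_subsidy → cond_6]. New: cond_6.
cond_6 first appears in round 7.

7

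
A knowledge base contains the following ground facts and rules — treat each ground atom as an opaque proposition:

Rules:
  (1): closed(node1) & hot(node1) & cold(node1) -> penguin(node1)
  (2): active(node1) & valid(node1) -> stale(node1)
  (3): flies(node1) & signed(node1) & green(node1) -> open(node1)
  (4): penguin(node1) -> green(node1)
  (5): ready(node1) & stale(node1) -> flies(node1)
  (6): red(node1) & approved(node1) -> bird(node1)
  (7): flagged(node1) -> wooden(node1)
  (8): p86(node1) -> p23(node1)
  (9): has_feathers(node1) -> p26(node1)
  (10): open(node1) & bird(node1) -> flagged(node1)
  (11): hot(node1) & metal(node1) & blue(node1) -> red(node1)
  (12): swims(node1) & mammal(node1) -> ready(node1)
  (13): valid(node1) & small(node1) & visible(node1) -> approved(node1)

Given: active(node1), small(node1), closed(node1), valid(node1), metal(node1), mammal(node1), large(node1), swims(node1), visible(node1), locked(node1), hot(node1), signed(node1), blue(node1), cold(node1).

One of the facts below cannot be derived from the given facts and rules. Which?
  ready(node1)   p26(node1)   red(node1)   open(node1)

Round 1 fires (1), (2), (11), (12), (13), giving penguin(node1), stale(node1), red(node1), ready(node1), approved(node1).
Round 2 fires (4), (5), (6), giving green(node1), flies(node1), bird(node1).
Round 3 fires (3), giving open(node1).
Round 4 fires (10), giving flagged(node1).
Round 5 fires (7), giving wooden(node1).
Derived: ready(node1) (round 1), red(node1) (round 1), open(node1) (round 3). p26(node1) never appears in any round.

p26(node1)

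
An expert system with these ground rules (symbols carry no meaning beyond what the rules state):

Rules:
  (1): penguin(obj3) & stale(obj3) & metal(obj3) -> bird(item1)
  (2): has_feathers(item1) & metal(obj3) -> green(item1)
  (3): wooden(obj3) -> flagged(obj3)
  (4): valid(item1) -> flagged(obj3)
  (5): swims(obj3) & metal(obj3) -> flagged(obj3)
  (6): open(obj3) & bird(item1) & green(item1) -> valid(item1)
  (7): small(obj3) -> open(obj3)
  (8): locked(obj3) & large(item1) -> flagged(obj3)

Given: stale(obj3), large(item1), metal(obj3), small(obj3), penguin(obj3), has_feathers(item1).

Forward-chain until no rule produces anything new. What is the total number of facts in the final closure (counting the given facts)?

Round 1 — (1), (2), (7), derive bird(item1), green(item1), open(obj3).
Round 2 — (6), derive valid(item1).
Round 3 — (4), derive flagged(obj3).
Closure: {bird(item1), flagged(obj3), green(item1), has_feathers(item1), large(item1), metal(obj3), open(obj3), penguin(obj3), small(obj3), stale(obj3), valid(item1)} — 11 facts.

11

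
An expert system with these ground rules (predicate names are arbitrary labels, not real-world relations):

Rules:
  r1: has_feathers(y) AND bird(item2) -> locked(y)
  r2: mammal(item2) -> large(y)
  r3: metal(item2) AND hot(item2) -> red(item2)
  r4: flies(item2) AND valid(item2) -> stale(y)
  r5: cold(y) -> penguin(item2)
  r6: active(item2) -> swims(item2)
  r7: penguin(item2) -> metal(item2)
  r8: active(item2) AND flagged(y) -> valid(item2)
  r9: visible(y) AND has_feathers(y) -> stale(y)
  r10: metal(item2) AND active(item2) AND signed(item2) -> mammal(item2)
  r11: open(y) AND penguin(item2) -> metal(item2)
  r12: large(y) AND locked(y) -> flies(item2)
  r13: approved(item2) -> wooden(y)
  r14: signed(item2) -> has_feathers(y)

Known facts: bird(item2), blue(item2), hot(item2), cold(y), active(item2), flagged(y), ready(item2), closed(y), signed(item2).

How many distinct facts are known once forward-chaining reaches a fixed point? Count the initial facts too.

Round 1: r5 [cold(y) -> penguin(item2)]; r6 [active(item2) -> swims(item2)]; r8 [active(item2) AND flagged(y) -> valid(item2)]; r14 [signed(item2) -> has_feathers(y)]. Adds penguin(item2), swims(item2), valid(item2), has_feathers(y).
Round 2: r1 [has_feathers(y) AND bird(item2) -> locked(y)]; r7 [penguin(item2) -> metal(item2)]. Adds locked(y), metal(item2).
Round 3: r3 [metal(item2) AND hot(item2) -> red(item2)]; r10 [metal(item2) AND active(item2) AND signed(item2) -> mammal(item2)]. Adds red(item2), mammal(item2).
Round 4: r2 [mammal(item2) -> large(y)]. Adds large(y).
Round 5: r12 [large(y) AND locked(y) -> flies(item2)]. Adds flies(item2).
Round 6: r4 [flies(item2) AND valid(item2) -> stale(y)]. Adds stale(y).
Closure: {active(item2), bird(item2), blue(item2), closed(y), cold(y), flagged(y), flies(item2), has_feathers(y), hot(item2), large(y), locked(y), mammal(item2), metal(item2), penguin(item2), ready(item2), red(item2), signed(item2), stale(y), swims(item2), valid(item2)} — 20 facts.

20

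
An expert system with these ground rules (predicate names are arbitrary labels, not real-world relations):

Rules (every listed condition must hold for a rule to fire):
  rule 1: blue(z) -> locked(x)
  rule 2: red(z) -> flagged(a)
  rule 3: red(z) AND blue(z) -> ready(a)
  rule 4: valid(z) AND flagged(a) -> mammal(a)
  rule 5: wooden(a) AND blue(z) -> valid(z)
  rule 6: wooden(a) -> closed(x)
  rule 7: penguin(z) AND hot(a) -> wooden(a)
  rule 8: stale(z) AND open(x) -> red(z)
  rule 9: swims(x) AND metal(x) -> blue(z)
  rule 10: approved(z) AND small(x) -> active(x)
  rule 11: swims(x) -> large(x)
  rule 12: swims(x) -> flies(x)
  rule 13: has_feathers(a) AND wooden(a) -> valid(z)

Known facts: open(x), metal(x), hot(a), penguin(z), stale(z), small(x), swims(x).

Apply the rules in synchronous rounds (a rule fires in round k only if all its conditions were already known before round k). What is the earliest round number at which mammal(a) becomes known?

[1] rule 7 [penguin(z) AND hot(a) -> wooden(a)]; rule 8 [stale(z) AND open(x) -> red(z)]; rule 9 [swims(x) AND metal(x) -> blue(z)]; rule 11 [swims(x) -> large(x)]; rule 12 [swims(x) -> flies(x)]. ⇒ new: wooden(a), red(z), blue(z), large(x), flies(x).
[2] rule 1 [blue(z) -> locked(x)]; rule 2 [red(z) -> flagged(a)]; rule 3 [red(z) AND blue(z) -> ready(a)]; rule 5 [wooden(a) AND blue(z) -> valid(z)]; rule 6 [wooden(a) -> closed(x)]. ⇒ new: locked(x), flagged(a), ready(a), valid(z), closed(x).
[3] rule 4 [valid(z) AND flagged(a) -> mammal(a)]. ⇒ new: mammal(a).
mammal(a) first appears in round 3.

3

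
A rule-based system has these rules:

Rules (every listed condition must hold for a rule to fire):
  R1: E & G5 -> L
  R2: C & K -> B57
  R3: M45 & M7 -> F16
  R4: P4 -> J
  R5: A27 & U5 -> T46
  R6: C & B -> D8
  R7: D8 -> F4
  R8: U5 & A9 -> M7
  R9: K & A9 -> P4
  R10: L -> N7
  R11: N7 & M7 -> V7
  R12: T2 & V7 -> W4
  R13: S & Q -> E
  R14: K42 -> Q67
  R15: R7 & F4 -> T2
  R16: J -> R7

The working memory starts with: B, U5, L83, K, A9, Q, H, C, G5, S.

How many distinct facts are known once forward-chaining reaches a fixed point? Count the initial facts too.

Round 1: R2 [C & K -> B57]; R6 [C & B -> D8]; R8 [U5 & A9 -> M7]; R9 [K & A9 -> P4]; R13 [S & Q -> E]. New: B57, D8, M7, P4, E.
Round 2: R1 [E & G5 -> L]; R4 [P4 -> J]; R7 [D8 -> F4]. New: L, J, F4.
Round 3: R10 [L -> N7]; R16 [J -> R7]. New: N7, R7.
Round 4: R11 [N7 & M7 -> V7]; R15 [R7 & F4 -> T2]. New: V7, T2.
Round 5: R12 [T2 & V7 -> W4]. New: W4.
Closure: {A9, B, B57, C, D8, E, F4, G5, H, J, K, L, L83, M7, N7, P4, Q, R7, S, T2, U5, V7, W4} — 23 facts.

23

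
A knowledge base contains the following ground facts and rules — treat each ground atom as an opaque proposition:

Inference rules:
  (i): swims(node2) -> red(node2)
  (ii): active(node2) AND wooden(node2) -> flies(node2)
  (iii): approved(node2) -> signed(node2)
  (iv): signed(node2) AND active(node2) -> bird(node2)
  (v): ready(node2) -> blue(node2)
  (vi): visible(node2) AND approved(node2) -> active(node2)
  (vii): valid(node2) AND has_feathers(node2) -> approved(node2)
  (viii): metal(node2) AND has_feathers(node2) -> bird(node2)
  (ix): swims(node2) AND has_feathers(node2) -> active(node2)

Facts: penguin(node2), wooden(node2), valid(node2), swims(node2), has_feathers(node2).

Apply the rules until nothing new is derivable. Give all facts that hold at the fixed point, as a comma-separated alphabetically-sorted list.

Round 1 — (i), (vii), (ix), derive red(node2), approved(node2), active(node2).
Round 2 — (ii), (iii), derive flies(node2), signed(node2).
Round 3 — (iv), derive bird(node2).

active(node2), approved(node2), bird(node2), flies(node2), has_feathers(node2), penguin(node2), red(node2), signed(node2), swims(node2), valid(node2), wooden(node2)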